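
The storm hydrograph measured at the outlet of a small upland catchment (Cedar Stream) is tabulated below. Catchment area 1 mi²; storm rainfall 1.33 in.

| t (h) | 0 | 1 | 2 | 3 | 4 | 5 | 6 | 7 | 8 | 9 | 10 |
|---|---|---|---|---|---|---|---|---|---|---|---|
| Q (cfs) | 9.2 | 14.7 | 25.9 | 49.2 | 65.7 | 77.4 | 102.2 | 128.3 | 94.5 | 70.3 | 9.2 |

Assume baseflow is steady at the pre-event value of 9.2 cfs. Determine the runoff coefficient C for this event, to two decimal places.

ΣQ_DR = 545.4 cfs; V = ΣQ_DR·Δt = 1.963 × 10^6 ft³.
Runoff depth d = V / A = 0.8451 in.
C = d / P = 0.8451 / 1.33 = 0.64.

C ≈ 0.64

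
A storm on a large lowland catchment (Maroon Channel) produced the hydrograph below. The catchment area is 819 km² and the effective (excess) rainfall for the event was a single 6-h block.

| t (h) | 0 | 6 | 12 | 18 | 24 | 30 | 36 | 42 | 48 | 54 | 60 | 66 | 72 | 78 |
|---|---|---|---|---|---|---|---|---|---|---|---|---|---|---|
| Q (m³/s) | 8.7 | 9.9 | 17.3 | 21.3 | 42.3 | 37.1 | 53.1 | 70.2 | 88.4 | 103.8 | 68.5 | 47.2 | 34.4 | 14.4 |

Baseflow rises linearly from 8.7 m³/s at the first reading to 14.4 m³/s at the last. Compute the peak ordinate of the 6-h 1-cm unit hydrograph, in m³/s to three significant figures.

U_p ≈ 76.0 m³/s

Direct runoff: 0.00, 0.76, 7.72, 11.28, 31.85, 26.21, 41.77, 58.43, 76.19, 91.15, 55.42, 33.68, 20.44, 0.00 m³/s; ΣQ_DR = 454.9 m³/s, peak = 91.15 m³/s.
Runoff depth d = ΣQ_DR·Δt / A = 454.9 × 21600 / (819 km²) = 12.00 mm.
The 1-cm UH is the DRH scaled by (10 mm)/d, so U_p = 91.15 × 10/12.00 = 76.0 m³/s.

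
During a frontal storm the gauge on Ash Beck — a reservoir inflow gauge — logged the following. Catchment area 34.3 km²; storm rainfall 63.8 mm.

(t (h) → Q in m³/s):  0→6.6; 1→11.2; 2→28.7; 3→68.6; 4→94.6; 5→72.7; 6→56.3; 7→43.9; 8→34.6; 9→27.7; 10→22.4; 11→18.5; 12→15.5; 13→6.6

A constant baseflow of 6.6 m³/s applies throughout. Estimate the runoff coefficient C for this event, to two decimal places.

C ≈ 0.68

ΣQ_DR = 415.5 m³/s; V = ΣQ_DR·Δt = 1.496 × 10^6 m³.
Runoff depth d = V / A = 43.61 mm.
C = d / P = 43.61 / 63.8 = 0.68.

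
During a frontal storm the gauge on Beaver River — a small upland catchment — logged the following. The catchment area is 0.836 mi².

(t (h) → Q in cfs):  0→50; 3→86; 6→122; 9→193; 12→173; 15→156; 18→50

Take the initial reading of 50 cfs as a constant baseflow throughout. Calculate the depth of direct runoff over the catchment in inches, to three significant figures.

d ≈ 2.67 in

Direct runoff: 0.0, 36.0, 72.0, 143.0, 123.0, 106.0, 0.0 cfs; ΣQ_DR = 480.0 cfs.
V = ΣQ_DR · Δt = 480.0 × 10800 s = 5.184 × 10^6 ft³.
Over A = 0.836 mi², depth = V / A = 2.67 in.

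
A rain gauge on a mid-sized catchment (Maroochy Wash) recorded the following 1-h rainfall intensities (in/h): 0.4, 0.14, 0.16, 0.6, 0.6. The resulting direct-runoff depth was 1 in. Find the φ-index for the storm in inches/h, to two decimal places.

Only the 3 blocks with intensity above φ contribute runoff: 0.4, 0.6, 0.6 in/h.
Σ(I−φ)·Δt = d  ⇒  (0.4+0.6+0.6 − 3φ)·1 = 1
φ = (1.600 − 1/1) / 3 = 0.20 in/h.

φ ≈ 0.20 in/h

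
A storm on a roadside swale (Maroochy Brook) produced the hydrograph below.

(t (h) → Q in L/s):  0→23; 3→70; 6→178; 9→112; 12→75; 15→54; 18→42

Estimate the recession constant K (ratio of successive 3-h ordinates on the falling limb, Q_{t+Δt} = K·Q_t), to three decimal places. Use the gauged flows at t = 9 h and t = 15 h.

Using the recession-limb readings at t = 9 h and t = 15 h: Q falls from 112 to 54 L/s over 2 intervals.
K = (Q₂/Q₁)^(1/2) = (54/112)^(1/2) = 0.694.

K ≈ 0.694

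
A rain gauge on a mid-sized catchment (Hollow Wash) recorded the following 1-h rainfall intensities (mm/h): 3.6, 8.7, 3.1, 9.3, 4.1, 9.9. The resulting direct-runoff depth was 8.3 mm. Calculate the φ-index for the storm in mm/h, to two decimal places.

Only the 3 blocks with intensity above φ contribute runoff: 8.7, 9.3, 9.9 mm/h.
Σ(I−φ)·Δt = d  ⇒  (8.7+9.3+9.9 − 3φ)·1 = 8.3
φ = (27.90 − 8.3/1) / 3 = 6.53 mm/h.

φ ≈ 6.53 mm/h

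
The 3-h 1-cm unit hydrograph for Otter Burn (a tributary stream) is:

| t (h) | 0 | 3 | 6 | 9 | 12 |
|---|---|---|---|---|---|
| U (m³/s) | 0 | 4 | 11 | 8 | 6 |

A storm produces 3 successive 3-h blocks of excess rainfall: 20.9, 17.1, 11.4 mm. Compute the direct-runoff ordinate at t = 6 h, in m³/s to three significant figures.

By discrete convolution, Q_j = Σ (P_i / 10 mm) · U_{j−i}.
At t = 6 h (j=2): Q = (20.9/10)·11 + (17.1/10)·4 + (11.4/10)·0 = 29.8 m³/s.

Q ≈ 29.8 m³/s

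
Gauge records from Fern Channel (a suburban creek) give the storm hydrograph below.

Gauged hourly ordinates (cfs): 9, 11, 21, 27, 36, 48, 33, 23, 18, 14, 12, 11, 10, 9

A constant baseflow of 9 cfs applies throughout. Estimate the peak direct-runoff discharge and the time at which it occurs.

Subtracting baseflow gives direct-runoff ordinates: 0.0, 2.0, 12.0, 18.0, 27.0, 39.0, 24.0, 14.0, 9.0, 5.0, 3.0, 2.0, 1.0, 0.0 cfs.
The maximum is 39.0 cfs, occurring at the reading for t = 5 h.

Q_p = 39.0 cfs at t = 5 h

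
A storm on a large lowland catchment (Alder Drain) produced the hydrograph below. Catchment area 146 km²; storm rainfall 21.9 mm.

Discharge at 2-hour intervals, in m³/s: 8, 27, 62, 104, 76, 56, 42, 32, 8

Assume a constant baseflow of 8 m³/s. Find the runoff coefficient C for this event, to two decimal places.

ΣQ_DR = 343.0 m³/s; V = ΣQ_DR·Δt = 2.470 × 10^6 m³.
Runoff depth d = V / A = 16.92 mm.
C = d / P = 16.92 / 21.9 = 0.77.

C ≈ 0.77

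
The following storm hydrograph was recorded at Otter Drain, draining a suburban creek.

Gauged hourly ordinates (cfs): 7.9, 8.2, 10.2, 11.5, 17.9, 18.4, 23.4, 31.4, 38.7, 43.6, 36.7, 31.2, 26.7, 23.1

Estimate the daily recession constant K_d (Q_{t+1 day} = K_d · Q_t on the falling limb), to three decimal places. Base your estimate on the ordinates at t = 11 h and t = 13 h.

Between t = 11 h and t = 13 h the flow falls from 31.2 to 23.1 cfs over 2×1 h = 2 h.
Per-interval ratio K = (23.1/31.2)^(1/2) = 0.8605; K_d = K^(24/1) = 0.027.

K_d ≈ 0.027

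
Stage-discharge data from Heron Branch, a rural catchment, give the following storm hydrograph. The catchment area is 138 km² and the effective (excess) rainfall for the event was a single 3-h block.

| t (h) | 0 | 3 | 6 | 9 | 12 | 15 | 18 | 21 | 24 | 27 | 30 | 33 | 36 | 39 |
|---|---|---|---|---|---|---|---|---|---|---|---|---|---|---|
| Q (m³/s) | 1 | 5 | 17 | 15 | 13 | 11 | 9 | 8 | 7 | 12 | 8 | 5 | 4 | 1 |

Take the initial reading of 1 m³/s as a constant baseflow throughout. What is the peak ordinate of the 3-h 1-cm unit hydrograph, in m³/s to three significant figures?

U_p ≈ 20.0 m³/s

Direct runoff: 0.0, 4.0, 16.0, 14.0, 12.0, 10.0, 8.0, 7.0, 6.0, 11.0, 7.0, 4.0, 3.0, 0.0 m³/s; ΣQ_DR = 102.0 m³/s, peak = 16.0 m³/s.
Runoff depth d = ΣQ_DR·Δt / A = 102.0 × 10800 / (138 km²) = 7.983 mm.
The 1-cm UH is the DRH scaled by (10 mm)/d, so U_p = 16.0 × 10/7.983 = 20.0 m³/s.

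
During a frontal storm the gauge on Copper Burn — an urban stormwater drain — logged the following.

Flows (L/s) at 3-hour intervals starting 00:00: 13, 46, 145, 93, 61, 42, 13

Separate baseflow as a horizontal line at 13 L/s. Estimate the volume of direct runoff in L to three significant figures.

V ≈ 3.48 × 10^6 L

Direct-runoff ordinates (Q − Q_b): 0.0, 33.0, 132.0, 80.0, 48.0, 29.0, 0.0 L/s.
ΣQ_DR = 322.0 L/s.
With Δt = 3 h = 10800 s, V = ΣQ_DR · Δt = 322.0 × 10800 = 3.48 × 10^6 L.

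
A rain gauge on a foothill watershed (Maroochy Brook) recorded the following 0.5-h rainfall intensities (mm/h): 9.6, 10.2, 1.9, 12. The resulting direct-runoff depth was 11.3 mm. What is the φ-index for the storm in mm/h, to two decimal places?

Only the 3 blocks with intensity above φ contribute runoff: 9.6, 10.2, 12 mm/h.
Σ(I−φ)·Δt = d  ⇒  (9.6+10.2+12 − 3φ)·0.5 = 11.3
φ = (31.80 − 11.3/0.5) / 3 = 3.07 mm/h.

φ ≈ 3.07 mm/h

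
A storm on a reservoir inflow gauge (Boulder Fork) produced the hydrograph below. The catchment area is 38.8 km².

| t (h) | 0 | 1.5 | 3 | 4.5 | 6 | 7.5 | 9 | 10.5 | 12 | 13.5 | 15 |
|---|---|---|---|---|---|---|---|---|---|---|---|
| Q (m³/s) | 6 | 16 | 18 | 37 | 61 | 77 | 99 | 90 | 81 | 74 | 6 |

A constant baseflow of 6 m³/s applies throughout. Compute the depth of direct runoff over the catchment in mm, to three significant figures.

d ≈ 69.4 mm

Direct runoff: 0.0, 10.0, 12.0, 31.0, 55.0, 71.0, 93.0, 84.0, 75.0, 68.0, 0.0 m³/s; ΣQ_DR = 499.0 m³/s.
V = ΣQ_DR · Δt = 499.0 × 5400 s = 2.695 × 10^6 m³.
Over A = 38.8 km², depth = V / A = 69.4 mm.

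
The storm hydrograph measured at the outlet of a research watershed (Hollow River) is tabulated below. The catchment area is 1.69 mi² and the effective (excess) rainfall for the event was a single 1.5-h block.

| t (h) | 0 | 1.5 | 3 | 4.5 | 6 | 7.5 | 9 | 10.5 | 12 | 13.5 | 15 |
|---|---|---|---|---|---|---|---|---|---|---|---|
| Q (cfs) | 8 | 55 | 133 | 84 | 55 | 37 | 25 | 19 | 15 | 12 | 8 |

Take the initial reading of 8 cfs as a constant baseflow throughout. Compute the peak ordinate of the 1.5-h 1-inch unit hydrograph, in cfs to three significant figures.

Direct runoff: 0.0, 47.0, 125.0, 76.0, 47.0, 29.0, 17.0, 11.0, 7.0, 4.0, 0.0 cfs; ΣQ_DR = 363.0 cfs, peak = 125.0 cfs.
Runoff depth d = ΣQ_DR·Δt / A = 363.0 × 5400 / (1.69 mi²) = 0.4993 in.
The 1-inch UH is the DRH scaled by (1 in)/d, so U_p = 125.0 × 1/0.4993 = 250 cfs.

U_p ≈ 250 cfs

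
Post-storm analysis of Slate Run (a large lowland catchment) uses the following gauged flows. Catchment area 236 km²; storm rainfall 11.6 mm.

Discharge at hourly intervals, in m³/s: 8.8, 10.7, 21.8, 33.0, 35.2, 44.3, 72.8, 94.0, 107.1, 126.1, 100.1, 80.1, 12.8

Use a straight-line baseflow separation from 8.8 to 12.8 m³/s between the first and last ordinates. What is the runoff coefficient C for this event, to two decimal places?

ΣQ_DR = 606.4 m³/s; V = ΣQ_DR·Δt = 2.183 × 10^6 m³.
Runoff depth d = V / A = 9.250 mm.
C = d / P = 9.250 / 11.6 = 0.80.

C ≈ 0.80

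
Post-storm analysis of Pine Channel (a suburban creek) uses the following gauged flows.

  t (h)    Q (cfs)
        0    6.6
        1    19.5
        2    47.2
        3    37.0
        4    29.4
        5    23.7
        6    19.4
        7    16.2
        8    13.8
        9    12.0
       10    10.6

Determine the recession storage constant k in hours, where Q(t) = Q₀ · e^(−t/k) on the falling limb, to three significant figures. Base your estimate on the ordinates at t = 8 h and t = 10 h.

k ≈ 7.58 h

On the falling limb, Q drops from 13.8 to 10.6 cfs between t = 8 h and t = 10 h (Δt = 2 h).
k = −Δt / ln(Q₂/Q₁) = −2 / ln(10.6/13.8) = 7.58 h.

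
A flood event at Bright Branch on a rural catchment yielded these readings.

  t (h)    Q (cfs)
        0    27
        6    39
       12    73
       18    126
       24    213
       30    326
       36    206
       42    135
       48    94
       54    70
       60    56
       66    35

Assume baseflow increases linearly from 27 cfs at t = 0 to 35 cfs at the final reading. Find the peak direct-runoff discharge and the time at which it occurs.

Q_p = 295.36 cfs at t = 30 h

Subtracting baseflow gives direct-runoff ordinates: 0.00, 11.27, 44.55, 96.82, 183.09, 295.36, 174.64, 102.91, 61.18, 36.45, 21.73, 0.00 cfs.
The maximum is 295.36 cfs, occurring at the reading for t = 30 h.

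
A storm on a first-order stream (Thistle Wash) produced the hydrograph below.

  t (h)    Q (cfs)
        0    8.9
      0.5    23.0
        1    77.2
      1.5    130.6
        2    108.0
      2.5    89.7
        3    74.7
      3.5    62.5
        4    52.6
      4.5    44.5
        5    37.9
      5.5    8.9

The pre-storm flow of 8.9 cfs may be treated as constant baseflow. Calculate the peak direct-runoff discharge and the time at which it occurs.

Q_p = 121.7 cfs at t = 1.5 h

Subtracting baseflow gives direct-runoff ordinates: 0.0, 14.1, 68.3, 121.7, 99.1, 80.8, 65.8, 53.6, 43.7, 35.6, 29.0, 0.0 cfs.
The maximum is 121.7 cfs, occurring at the reading for t = 1.5 h.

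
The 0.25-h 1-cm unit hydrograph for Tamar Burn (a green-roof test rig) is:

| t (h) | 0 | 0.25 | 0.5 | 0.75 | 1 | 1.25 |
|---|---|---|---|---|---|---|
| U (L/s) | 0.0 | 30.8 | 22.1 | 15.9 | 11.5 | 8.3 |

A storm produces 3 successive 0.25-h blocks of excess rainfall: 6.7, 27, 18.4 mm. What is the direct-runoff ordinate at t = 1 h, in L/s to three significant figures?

Q ≈ 91.3 L/s

By discrete convolution, Q_j = Σ (P_i / 10 mm) · U_{j−i}.
At t = 1 h (j=4): Q = (6.7/10)·11.5 + (27/10)·15.9 + (18.4/10)·22.1 = 91.3 L/s.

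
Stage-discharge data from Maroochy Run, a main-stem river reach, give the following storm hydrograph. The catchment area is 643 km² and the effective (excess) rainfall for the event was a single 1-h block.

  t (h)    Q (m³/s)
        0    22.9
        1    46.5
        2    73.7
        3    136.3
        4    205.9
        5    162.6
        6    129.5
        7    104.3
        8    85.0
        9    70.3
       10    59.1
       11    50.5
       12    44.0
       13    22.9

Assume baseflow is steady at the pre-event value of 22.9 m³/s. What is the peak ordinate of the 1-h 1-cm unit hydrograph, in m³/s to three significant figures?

Direct runoff: 0.0, 23.6, 50.8, 113.4, 183.0, 139.7, 106.6, 81.4, 62.1, 47.4, 36.2, 27.6, 21.1, 0.0 m³/s; ΣQ_DR = 892.9 m³/s, peak = 183.0 m³/s.
Runoff depth d = ΣQ_DR·Δt / A = 892.9 × 3600 / (643 km²) = 4.999 mm.
The 1-cm UH is the DRH scaled by (10 mm)/d, so U_p = 183.0 × 10/4.999 = 366 m³/s.

U_p ≈ 366 m³/s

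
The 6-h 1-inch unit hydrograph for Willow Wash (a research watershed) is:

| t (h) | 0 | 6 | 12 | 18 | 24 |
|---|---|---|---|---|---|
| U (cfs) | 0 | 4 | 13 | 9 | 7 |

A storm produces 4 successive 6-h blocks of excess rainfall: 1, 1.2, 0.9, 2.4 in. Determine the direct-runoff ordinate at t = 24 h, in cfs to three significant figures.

Q ≈ 39.1 cfs

By discrete convolution, Q_j = Σ (P_i / 1 in) · U_{j−i}.
At t = 24 h (j=4): Q = (1/1)·7 + (1.2/1)·9 + (0.9/1)·13 + (2.4/1)·4 = 39.1 cfs.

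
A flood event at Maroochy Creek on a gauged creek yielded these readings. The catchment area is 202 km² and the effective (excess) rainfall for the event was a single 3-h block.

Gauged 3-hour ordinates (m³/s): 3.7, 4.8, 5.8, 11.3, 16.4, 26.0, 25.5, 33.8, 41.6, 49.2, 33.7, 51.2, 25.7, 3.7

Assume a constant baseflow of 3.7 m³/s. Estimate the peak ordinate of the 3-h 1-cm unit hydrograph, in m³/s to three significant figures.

U_p ≈ 31.7 m³/s

Direct runoff: 0.0, 1.1, 2.1, 7.6, 12.7, 22.3, 21.8, 30.1, 37.9, 45.5, 30.0, 47.5, 22.0, 0.0 m³/s; ΣQ_DR = 280.6 m³/s, peak = 47.5 m³/s.
Runoff depth d = ΣQ_DR·Δt / A = 280.6 × 10800 / (202 km²) = 15.00 mm.
The 1-cm UH is the DRH scaled by (10 mm)/d, so U_p = 47.5 × 10/15.00 = 31.7 m³/s.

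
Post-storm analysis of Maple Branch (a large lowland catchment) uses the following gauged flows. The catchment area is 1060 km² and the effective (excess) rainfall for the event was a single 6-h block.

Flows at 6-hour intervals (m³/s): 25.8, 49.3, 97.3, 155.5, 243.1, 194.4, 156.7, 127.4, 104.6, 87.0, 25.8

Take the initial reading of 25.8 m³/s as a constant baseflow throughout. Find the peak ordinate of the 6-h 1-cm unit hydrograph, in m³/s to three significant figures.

U_p ≈ 108 m³/s

Direct runoff: 0.0, 23.5, 71.5, 129.7, 217.3, 168.6, 130.9, 101.6, 78.8, 61.2, 0.0 m³/s; ΣQ_DR = 983.1 m³/s, peak = 217.3 m³/s.
Runoff depth d = ΣQ_DR·Δt / A = 983.1 × 21600 / (1060 km²) = 20.03 mm.
The 1-cm UH is the DRH scaled by (10 mm)/d, so U_p = 217.3 × 10/20.03 = 108 m³/s.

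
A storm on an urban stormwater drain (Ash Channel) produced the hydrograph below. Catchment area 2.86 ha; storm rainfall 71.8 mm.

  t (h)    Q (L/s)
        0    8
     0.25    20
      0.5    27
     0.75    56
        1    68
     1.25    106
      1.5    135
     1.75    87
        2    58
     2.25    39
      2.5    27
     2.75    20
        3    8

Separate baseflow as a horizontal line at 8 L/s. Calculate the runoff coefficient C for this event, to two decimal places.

C ≈ 0.24

ΣQ_DR = 555.0 L/s; V = ΣQ_DR·Δt = 4.995 × 10^5 L.
Runoff depth d = V / A = 17.47 mm.
C = d / P = 17.47 / 71.8 = 0.24.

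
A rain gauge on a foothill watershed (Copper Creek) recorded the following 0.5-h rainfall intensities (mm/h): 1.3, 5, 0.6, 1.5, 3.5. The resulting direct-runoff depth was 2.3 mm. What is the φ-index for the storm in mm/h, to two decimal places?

φ ≈ 1.95 mm/h

Only the 2 blocks with intensity above φ contribute runoff: 5, 3.5 mm/h.
Σ(I−φ)·Δt = d  ⇒  (5+3.5 − 2φ)·0.5 = 2.3
φ = (8.500 − 2.3/0.5) / 2 = 1.95 mm/h.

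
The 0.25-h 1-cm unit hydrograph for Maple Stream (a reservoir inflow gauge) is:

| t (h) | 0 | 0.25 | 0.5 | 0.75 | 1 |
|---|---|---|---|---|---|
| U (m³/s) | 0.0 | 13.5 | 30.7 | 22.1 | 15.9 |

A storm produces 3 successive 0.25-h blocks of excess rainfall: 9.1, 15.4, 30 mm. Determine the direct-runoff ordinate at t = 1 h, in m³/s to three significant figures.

Q ≈ 141 m³/s

By discrete convolution, Q_j = Σ (P_i / 10 mm) · U_{j−i}.
At t = 1 h (j=4): Q = (9.1/10)·15.9 + (15.4/10)·22.1 + (30/10)·30.7 = 141 m³/s.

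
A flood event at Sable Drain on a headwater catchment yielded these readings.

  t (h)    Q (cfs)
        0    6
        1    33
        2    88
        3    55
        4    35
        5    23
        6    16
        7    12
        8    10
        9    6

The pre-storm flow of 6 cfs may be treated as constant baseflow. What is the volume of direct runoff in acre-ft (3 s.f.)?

Direct-runoff ordinates (Q − Q_b): 0.0, 27.0, 82.0, 49.0, 29.0, 17.0, 10.0, 6.0, 4.0, 0.0 cfs.
ΣQ_DR = 224.0 cfs.
With Δt = 1 h = 3600 s, V = ΣQ_DR · Δt = 224.0 × 3600 = 8.06 × 10^5 ft³ = 18.5 acre-ft.

V ≈ 18.5 acre-ft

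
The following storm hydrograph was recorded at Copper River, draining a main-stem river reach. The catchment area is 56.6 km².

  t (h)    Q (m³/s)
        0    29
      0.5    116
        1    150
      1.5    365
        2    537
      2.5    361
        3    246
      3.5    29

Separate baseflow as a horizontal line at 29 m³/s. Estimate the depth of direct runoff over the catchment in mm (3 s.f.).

d ≈ 50.9 mm

Direct runoff: 0.0, 87.0, 121.0, 336.0, 508.0, 332.0, 217.0, 0.0 m³/s; ΣQ_DR = 1601 m³/s.
V = ΣQ_DR · Δt = 1601 × 1800 s = 2.882 × 10^6 m³.
Over A = 56.6 km², depth = V / A = 50.9 mm.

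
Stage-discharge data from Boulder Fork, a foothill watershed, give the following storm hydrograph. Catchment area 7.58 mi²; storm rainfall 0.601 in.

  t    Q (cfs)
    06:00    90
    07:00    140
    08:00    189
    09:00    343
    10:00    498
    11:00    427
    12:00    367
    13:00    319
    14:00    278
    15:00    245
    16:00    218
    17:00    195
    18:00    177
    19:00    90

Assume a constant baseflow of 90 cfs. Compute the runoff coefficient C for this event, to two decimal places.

ΣQ_DR = 2316 cfs; V = ΣQ_DR·Δt = 8.338 × 10^6 ft³.
Runoff depth d = V / A = 0.4735 in.
C = d / P = 0.4735 / 0.601 = 0.79.

C ≈ 0.79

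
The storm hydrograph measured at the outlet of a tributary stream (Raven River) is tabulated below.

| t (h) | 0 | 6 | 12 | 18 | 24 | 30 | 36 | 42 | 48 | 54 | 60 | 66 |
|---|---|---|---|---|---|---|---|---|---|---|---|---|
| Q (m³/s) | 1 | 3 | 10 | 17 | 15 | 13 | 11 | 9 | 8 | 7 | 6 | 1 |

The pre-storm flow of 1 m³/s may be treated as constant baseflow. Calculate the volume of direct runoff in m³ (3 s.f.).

Direct-runoff ordinates (Q − Q_b): 0.0, 2.0, 9.0, 16.0, 14.0, 12.0, 10.0, 8.0, 7.0, 6.0, 5.0, 0.0 m³/s.
ΣQ_DR = 89.00 m³/s.
With Δt = 6 h = 21600 s, V = ΣQ_DR · Δt = 89.00 × 21600 = 1.92 × 10^6 m³.

V ≈ 1.92 × 10^6 m³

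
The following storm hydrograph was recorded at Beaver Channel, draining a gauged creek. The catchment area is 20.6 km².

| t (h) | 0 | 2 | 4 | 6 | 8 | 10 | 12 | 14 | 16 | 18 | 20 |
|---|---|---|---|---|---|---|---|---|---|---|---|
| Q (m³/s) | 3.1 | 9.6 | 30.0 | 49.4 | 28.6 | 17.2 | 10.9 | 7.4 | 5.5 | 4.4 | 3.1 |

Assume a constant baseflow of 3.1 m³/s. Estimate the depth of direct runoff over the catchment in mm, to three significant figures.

Direct runoff: 0.0, 6.5, 26.9, 46.3, 25.5, 14.1, 7.8, 4.3, 2.4, 1.3, 0.0 m³/s; ΣQ_DR = 135.1 m³/s.
V = ΣQ_DR · Δt = 135.1 × 7200 s = 9.727 × 10^5 m³.
Over A = 20.6 km², depth = V / A = 47.2 mm.

d ≈ 47.2 mm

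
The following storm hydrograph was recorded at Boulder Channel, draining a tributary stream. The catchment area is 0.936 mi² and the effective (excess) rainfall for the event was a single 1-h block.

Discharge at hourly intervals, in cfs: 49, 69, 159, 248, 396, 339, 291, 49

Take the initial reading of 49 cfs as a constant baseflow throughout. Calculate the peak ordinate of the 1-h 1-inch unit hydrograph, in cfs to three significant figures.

Direct runoff: 0.0, 20.0, 110.0, 199.0, 347.0, 290.0, 242.0, 0.0 cfs; ΣQ_DR = 1208 cfs, peak = 347.0 cfs.
Runoff depth d = ΣQ_DR·Δt / A = 1208 × 3600 / (0.936 mi²) = 2.000 in.
The 1-inch UH is the DRH scaled by (1 in)/d, so U_p = 347.0 × 1/2.000 = 174 cfs.

U_p ≈ 174 cfs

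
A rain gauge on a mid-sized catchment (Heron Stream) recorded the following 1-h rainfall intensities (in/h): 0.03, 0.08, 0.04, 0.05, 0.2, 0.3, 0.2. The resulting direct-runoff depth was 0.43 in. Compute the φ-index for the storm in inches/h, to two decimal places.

φ ≈ 0.09 in/h

Only the 3 blocks with intensity above φ contribute runoff: 0.2, 0.3, 0.2 in/h.
Σ(I−φ)·Δt = d  ⇒  (0.2+0.3+0.2 − 3φ)·1 = 0.43
φ = (0.7000 − 0.43/1) / 3 = 0.09 in/h.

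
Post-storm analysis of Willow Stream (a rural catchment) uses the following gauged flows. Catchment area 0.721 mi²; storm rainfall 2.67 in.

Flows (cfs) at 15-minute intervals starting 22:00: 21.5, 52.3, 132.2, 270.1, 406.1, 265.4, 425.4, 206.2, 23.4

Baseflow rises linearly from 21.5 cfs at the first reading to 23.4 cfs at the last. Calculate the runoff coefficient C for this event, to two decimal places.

ΣQ_DR = 1601 cfs; V = ΣQ_DR·Δt = 1.440 × 10^6 ft³.
Runoff depth d = V / A = 0.8600 in.
C = d / P = 0.8600 / 2.67 = 0.32.

C ≈ 0.32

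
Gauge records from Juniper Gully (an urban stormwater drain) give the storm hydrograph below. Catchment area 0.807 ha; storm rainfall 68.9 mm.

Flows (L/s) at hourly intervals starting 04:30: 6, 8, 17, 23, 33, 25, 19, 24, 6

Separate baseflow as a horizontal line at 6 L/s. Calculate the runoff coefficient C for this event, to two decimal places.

C ≈ 0.69

ΣQ_DR = 107.0 L/s; V = ΣQ_DR·Δt = 3.852 × 10^5 L.
Runoff depth d = V / A = 47.73 mm.
C = d / P = 47.73 / 68.9 = 0.69.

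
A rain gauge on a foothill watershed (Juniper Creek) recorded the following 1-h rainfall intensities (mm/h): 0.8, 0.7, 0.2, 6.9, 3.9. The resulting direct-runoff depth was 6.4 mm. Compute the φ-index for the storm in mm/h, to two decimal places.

φ ≈ 2.20 mm/h

Only the 2 blocks with intensity above φ contribute runoff: 6.9, 3.9 mm/h.
Σ(I−φ)·Δt = d  ⇒  (6.9+3.9 − 2φ)·1 = 6.4
φ = (10.80 − 6.4/1) / 2 = 2.20 mm/h.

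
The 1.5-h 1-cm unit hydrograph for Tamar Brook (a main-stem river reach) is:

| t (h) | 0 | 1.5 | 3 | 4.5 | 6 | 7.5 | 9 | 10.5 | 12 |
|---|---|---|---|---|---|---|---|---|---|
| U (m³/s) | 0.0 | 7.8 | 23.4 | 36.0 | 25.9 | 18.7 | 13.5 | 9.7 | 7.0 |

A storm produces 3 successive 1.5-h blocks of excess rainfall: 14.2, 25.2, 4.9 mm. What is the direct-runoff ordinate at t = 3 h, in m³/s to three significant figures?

By discrete convolution, Q_j = Σ (P_i / 10 mm) · U_{j−i}.
At t = 3 h (j=2): Q = (14.2/10)·23.4 + (25.2/10)·7.8 + (4.9/10)·0.0 = 52.9 m³/s.

Q ≈ 52.9 m³/s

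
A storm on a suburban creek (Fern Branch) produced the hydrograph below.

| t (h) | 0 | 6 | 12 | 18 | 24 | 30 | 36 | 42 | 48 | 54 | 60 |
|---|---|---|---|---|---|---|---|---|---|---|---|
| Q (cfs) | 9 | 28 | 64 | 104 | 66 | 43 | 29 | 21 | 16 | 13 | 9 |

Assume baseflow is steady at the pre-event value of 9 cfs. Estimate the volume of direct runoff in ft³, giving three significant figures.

Direct-runoff ordinates (Q − Q_b): 0.0, 19.0, 55.0, 95.0, 57.0, 34.0, 20.0, 12.0, 7.0, 4.0, 0.0 cfs.
ΣQ_DR = 303.0 cfs.
With Δt = 6 h = 21600 s, V = ΣQ_DR · Δt = 303.0 × 21600 = 6.54 × 10^6 ft³.

V ≈ 6.54 × 10^6 ft³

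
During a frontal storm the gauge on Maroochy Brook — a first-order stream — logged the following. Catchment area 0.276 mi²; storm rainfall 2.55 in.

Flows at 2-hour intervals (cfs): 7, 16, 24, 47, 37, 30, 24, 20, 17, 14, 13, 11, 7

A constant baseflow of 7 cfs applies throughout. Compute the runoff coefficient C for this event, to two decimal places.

C ≈ 0.78

ΣQ_DR = 176.0 cfs; V = ΣQ_DR·Δt = 1.267 × 10^6 ft³.
Runoff depth d = V / A = 1.976 in.
C = d / P = 1.976 / 2.55 = 0.78.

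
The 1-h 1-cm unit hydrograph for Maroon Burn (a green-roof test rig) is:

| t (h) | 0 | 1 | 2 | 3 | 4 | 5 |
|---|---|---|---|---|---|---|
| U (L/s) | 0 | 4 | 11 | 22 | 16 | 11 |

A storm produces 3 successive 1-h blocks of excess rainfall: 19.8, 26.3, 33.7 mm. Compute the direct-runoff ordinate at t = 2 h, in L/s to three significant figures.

By discrete convolution, Q_j = Σ (P_i / 10 mm) · U_{j−i}.
At t = 2 h (j=2): Q = (19.8/10)·11 + (26.3/10)·4 + (33.7/10)·0 = 32.3 L/s.

Q ≈ 32.3 L/s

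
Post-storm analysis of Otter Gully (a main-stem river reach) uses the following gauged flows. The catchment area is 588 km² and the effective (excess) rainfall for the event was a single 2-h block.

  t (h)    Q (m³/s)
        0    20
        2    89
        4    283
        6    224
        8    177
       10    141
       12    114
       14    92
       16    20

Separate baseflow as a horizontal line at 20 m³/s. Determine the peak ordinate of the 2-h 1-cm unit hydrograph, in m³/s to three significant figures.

U_p ≈ 219 m³/s

Direct runoff: 0.0, 69.0, 263.0, 204.0, 157.0, 121.0, 94.0, 72.0, 0.0 m³/s; ΣQ_DR = 980.0 m³/s, peak = 263.0 m³/s.
Runoff depth d = ΣQ_DR·Δt / A = 980.0 × 7200 / (588 km²) = 12.00 mm.
The 1-cm UH is the DRH scaled by (10 mm)/d, so U_p = 263.0 × 10/12.00 = 219 m³/s.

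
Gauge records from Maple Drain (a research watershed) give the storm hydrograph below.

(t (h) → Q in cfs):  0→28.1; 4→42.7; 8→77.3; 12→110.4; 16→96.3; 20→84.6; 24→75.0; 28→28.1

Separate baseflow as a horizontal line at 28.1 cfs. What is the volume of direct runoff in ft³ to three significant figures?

V ≈ 4.57 × 10^6 ft³

Direct-runoff ordinates (Q − Q_b): 0.0, 14.6, 49.2, 82.3, 68.2, 56.5, 46.9, 0.0 cfs.
ΣQ_DR = 317.7 cfs.
With Δt = 4 h = 14400 s, V = ΣQ_DR · Δt = 317.7 × 14400 = 4.57 × 10^6 ft³.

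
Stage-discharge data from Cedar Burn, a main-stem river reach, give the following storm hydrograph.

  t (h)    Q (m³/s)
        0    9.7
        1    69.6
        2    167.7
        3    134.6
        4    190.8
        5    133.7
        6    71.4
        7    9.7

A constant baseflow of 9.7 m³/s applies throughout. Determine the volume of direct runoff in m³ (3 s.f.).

Direct-runoff ordinates (Q − Q_b): 0.0, 59.9, 158.0, 124.9, 181.1, 124.0, 61.7, 0.0 m³/s.
ΣQ_DR = 709.6 m³/s.
With Δt = 1 h = 3600 s, V = ΣQ_DR · Δt = 709.6 × 3600 = 2.55 × 10^6 m³.

V ≈ 2.55 × 10^6 m³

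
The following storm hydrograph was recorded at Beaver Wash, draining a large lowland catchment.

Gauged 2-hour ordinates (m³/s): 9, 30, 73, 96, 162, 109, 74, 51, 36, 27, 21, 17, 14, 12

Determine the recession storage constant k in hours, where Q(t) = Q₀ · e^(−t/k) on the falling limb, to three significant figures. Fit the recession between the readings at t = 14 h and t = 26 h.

k ≈ 8.29 h

On the falling limb, Q drops from 51 to 12 m³/s between t = 14 h and t = 26 h (Δt = 12 h).
k = −Δt / ln(Q₂/Q₁) = −12 / ln(12/51) = 8.29 h.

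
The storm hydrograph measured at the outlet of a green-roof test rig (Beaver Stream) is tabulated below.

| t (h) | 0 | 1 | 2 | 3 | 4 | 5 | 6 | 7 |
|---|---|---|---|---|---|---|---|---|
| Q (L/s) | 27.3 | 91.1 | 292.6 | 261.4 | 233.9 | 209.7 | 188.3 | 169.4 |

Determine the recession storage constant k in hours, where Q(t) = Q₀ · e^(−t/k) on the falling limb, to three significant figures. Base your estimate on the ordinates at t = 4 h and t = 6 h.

On the falling limb, Q drops from 233.9 to 188.3 L/s between t = 4 h and t = 6 h (Δt = 2 h).
k = −Δt / ln(Q₂/Q₁) = −2 / ln(188.3/233.9) = 9.22 h.

k ≈ 9.22 h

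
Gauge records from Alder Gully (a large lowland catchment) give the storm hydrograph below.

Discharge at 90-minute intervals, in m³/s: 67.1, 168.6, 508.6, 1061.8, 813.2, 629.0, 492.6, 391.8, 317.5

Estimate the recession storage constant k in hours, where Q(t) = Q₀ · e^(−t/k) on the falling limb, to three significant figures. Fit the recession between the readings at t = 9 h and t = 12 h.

On the falling limb, Q drops from 492.6 to 317.5 m³/s between t = 9 h and t = 12 h (Δt = 3 h).
k = −Δt / ln(Q₂/Q₁) = −3 / ln(317.5/492.6) = 6.83 h.

k ≈ 6.83 h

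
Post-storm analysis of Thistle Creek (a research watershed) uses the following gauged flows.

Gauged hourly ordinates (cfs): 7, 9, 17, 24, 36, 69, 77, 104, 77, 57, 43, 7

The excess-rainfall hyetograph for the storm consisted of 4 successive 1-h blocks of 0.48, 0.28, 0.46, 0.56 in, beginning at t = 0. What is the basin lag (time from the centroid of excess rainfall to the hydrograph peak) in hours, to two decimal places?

Centroid of excess rainfall: t_c = Σ P_i·t̄_i / ΣP_i = 2.1180 h (block centres at 0.5, 1.5, 2.5, 3.5 h).
Hydrograph peak occurs at t = 7 h, so basin lag t_L = 7 − 2.1180 = 4.88 h.

t_L ≈ 4.88 h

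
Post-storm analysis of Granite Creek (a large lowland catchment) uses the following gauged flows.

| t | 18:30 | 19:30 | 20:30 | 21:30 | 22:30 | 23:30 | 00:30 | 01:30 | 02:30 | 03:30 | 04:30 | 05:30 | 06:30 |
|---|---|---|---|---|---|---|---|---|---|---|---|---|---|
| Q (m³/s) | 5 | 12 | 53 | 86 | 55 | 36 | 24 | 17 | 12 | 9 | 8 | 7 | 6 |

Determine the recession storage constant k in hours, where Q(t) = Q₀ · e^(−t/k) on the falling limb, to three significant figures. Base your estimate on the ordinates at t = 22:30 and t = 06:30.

On the falling limb, Q drops from 55 to 6 m³/s between t = 22:30 and t = 06:30 (Δt = 8 h).
k = −Δt / ln(Q₂/Q₁) = −8 / ln(6/55) = 3.61 h.

k ≈ 3.61 h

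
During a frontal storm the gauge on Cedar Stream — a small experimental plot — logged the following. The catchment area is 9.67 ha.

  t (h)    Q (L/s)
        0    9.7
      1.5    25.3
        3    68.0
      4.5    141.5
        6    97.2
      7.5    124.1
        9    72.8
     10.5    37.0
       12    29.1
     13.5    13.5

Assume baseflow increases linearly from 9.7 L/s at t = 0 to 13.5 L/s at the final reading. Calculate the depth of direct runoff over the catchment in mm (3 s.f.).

d ≈ 28.0 mm

Direct runoff: 0.00, 15.18, 57.46, 130.53, 85.81, 112.29, 60.57, 24.34, 16.02, 0.00 L/s; ΣQ_DR = 502.2 L/s.
V = ΣQ_DR · Δt = 502.2 × 5400 s = 2.712 × 10^6 L.
Over A = 9.67 ha, depth = V / A = 28.0 mm.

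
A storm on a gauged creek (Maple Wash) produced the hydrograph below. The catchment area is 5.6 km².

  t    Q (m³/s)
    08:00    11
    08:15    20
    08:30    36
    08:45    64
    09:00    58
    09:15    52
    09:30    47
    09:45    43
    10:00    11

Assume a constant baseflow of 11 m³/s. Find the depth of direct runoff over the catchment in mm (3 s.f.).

Direct runoff: 0.0, 9.0, 25.0, 53.0, 47.0, 41.0, 36.0, 32.0, 0.0 m³/s; ΣQ_DR = 243.0 m³/s.
V = ΣQ_DR · Δt = 243.0 × 900 s = 2.187 × 10^5 m³.
Over A = 5.6 km², depth = V / A = 39.1 mm.

d ≈ 39.1 mm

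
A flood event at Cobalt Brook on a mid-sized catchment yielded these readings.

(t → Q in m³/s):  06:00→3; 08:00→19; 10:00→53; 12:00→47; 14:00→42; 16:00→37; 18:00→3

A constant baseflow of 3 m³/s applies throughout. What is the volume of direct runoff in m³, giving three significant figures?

Direct-runoff ordinates (Q − Q_b): 0.0, 16.0, 50.0, 44.0, 39.0, 34.0, 0.0 m³/s.
ΣQ_DR = 183.0 m³/s.
With Δt = 2 h = 7200 s, V = ΣQ_DR · Δt = 183.0 × 7200 = 1.32 × 10^6 m³.

V ≈ 1.32 × 10^6 m³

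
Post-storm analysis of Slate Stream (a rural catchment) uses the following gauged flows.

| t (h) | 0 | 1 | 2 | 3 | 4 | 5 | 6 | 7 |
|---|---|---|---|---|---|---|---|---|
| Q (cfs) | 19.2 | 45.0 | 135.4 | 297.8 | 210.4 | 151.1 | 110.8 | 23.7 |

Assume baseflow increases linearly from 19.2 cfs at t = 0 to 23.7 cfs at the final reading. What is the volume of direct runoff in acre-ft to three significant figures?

V ≈ 67.9 acre-ft

Direct-runoff ordinates (Q − Q_b): 0.00, 25.16, 114.91, 276.67, 188.63, 128.69, 87.74, 0.00 cfs.
ΣQ_DR = 821.8 cfs.
With Δt = 1 h = 3600 s, V = ΣQ_DR · Δt = 821.8 × 3600 = 2.96 × 10^6 ft³ = 67.9 acre-ft.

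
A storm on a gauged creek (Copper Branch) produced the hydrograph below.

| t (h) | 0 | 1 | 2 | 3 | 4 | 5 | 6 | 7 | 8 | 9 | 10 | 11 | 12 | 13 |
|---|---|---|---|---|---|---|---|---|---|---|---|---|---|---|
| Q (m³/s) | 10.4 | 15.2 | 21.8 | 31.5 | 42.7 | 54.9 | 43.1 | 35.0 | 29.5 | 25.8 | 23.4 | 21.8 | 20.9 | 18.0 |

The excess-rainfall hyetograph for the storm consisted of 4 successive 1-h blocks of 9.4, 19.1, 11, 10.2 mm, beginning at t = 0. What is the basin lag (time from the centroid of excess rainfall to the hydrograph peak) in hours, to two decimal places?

Centroid of excess rainfall: t_c = Σ P_i·t̄_i / ΣP_i = 1.9427 h (block centres at 0.5, 1.5, 2.5, 3.5 h).
Hydrograph peak occurs at t = 5 h, so basin lag t_L = 5 − 1.9427 = 3.06 h.

t_L ≈ 3.06 h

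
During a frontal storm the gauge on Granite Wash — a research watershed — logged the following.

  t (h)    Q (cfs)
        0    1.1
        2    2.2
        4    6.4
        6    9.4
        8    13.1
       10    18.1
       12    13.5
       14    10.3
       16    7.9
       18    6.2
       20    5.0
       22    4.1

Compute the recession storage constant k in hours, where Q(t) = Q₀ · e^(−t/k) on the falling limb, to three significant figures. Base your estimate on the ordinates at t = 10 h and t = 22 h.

k ≈ 8.08 h

On the falling limb, Q drops from 18.1 to 4.1 cfs between t = 10 h and t = 22 h (Δt = 12 h).
k = −Δt / ln(Q₂/Q₁) = −12 / ln(4.1/18.1) = 8.08 h.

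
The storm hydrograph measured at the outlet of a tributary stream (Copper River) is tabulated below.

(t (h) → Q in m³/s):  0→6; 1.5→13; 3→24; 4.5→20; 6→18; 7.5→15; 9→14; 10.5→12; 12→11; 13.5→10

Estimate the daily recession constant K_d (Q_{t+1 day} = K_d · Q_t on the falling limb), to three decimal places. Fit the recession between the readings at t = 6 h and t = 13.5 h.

K_d ≈ 0.152

Between t = 6 h and t = 13.5 h the flow falls from 18 to 10 m³/s over 5×1.5 h = 7.5 h.
Per-interval ratio K = (10/18)^(1/5) = 0.8891; K_d = K^(24/1.5) = 0.152.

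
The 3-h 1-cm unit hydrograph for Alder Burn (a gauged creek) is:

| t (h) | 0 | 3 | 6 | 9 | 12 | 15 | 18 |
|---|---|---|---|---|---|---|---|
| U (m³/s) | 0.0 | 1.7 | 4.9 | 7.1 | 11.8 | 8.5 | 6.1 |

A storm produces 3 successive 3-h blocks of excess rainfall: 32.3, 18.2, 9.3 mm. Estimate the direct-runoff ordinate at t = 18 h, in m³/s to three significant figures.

By discrete convolution, Q_j = Σ (P_i / 10 mm) · U_{j−i}.
At t = 18 h (j=6): Q = (32.3/10)·6.1 + (18.2/10)·8.5 + (9.3/10)·11.8 = 46.1 m³/s.

Q ≈ 46.1 m³/s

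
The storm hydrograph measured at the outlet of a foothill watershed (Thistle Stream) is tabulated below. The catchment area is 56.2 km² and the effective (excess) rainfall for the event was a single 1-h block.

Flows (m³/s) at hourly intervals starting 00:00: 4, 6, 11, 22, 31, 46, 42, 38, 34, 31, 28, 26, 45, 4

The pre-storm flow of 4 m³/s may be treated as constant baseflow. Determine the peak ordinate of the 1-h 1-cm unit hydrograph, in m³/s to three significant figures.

U_p ≈ 21.0 m³/s

Direct runoff: 0.0, 2.0, 7.0, 18.0, 27.0, 42.0, 38.0, 34.0, 30.0, 27.0, 24.0, 22.0, 41.0, 0.0 m³/s; ΣQ_DR = 312.0 m³/s, peak = 42.0 m³/s.
Runoff depth d = ΣQ_DR·Δt / A = 312.0 × 3600 / (56.2 km²) = 19.99 mm.
The 1-cm UH is the DRH scaled by (10 mm)/d, so U_p = 42.0 × 10/19.99 = 21.0 m³/s.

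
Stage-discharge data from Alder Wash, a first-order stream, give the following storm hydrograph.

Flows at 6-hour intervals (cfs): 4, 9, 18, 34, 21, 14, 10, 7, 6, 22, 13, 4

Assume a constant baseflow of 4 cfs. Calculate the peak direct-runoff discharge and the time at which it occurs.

Subtracting baseflow gives direct-runoff ordinates: 0.0, 5.0, 14.0, 30.0, 17.0, 10.0, 6.0, 3.0, 2.0, 18.0, 9.0, 0.0 cfs.
The maximum is 30.0 cfs, occurring at the reading for t = 18 h.

Q_p = 30.0 cfs at t = 18 h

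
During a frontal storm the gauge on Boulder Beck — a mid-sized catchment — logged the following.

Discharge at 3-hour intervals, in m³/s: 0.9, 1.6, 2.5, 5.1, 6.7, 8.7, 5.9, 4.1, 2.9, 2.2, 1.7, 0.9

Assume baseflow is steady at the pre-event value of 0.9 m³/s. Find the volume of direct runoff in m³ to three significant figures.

V ≈ 3.50 × 10^5 m³

Direct-runoff ordinates (Q − Q_b): 0.0, 0.7, 1.6, 4.2, 5.8, 7.8, 5.0, 3.2, 2.0, 1.3, 0.8, 0.0 m³/s.
ΣQ_DR = 32.40 m³/s.
With Δt = 3 h = 10800 s, V = ΣQ_DR · Δt = 32.40 × 10800 = 3.50 × 10^5 m³.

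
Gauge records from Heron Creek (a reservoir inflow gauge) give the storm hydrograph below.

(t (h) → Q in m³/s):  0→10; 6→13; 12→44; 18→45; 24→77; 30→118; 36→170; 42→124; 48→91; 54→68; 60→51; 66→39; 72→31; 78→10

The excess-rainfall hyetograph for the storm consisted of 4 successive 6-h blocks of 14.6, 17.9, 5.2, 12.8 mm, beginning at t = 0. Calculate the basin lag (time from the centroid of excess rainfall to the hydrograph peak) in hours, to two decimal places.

t_L ≈ 25.08 h

Centroid of excess rainfall: t_c = Σ P_i·t̄_i / ΣP_i = 10.9248 h (block centres at 3, 9, 15, 21 h).
Hydrograph peak occurs at t = 36 h, so basin lag t_L = 36 − 10.9248 = 25.08 h.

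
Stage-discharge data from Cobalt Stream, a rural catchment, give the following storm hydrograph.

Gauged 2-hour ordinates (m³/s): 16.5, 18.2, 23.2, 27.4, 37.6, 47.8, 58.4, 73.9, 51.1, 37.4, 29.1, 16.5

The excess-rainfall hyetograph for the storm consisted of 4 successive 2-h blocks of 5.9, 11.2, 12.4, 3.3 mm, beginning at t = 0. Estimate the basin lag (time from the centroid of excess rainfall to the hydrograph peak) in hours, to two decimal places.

Centroid of excess rainfall: t_c = Σ P_i·t̄_i / ΣP_i = 3.7988 h (block centres at 1, 3, 5, 7 h).
Hydrograph peak occurs at t = 14 h, so basin lag t_L = 14 − 3.7988 = 10.20 h.

t_L ≈ 10.20 h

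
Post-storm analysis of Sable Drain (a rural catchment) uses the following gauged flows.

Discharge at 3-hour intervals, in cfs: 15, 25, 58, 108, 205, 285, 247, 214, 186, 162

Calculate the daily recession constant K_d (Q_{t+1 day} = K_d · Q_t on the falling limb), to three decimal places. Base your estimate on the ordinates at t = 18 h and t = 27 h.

Between t = 18 h and t = 27 h the flow falls from 247 to 162 cfs over 3×3 h = 9 h.
Per-interval ratio K = (162/247)^(1/3) = 0.8688; K_d = K^(24/3) = 0.325.

K_d ≈ 0.325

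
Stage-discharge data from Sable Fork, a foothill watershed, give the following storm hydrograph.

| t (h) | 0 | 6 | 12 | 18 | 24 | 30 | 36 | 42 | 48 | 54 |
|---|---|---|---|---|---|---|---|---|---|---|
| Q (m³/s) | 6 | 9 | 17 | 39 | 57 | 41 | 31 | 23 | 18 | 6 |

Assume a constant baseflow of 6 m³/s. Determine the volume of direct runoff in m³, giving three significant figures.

Direct-runoff ordinates (Q − Q_b): 0.0, 3.0, 11.0, 33.0, 51.0, 35.0, 25.0, 17.0, 12.0, 0.0 m³/s.
ΣQ_DR = 187.0 m³/s.
With Δt = 6 h = 21600 s, V = ΣQ_DR · Δt = 187.0 × 21600 = 4.04 × 10^6 m³.

V ≈ 4.04 × 10^6 m³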